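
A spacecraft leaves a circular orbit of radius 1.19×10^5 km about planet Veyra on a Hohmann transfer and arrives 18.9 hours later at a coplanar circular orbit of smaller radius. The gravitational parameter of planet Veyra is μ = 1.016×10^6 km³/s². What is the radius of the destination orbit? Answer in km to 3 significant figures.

r₂ = 37200 km

Transfer time t = 18.9 hours = 68040 s, and t = π√(a_t³/μ).
So a_t = (μ t²/π²)^(1/3) = (1.016×10^6 × (68040)² / π²)^(1/3) = 78110 km.
Since a_t = (r₁ + r₂)/2, r₂ = 2a_t − r₁ = 2×78110 − 1.190×10^5 = 37220 km.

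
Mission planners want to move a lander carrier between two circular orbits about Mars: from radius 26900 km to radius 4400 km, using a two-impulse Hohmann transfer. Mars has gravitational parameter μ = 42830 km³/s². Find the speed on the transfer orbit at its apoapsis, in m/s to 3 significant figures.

v = 669 m/s

Semi-major axis of the transfer orbit: a_t = (26900 + 4400)/2 = 15650 km.
At apoapsis, r = 26900 km.
From the vis-viva equation, v = √[μ(2/r − 1/a_t)] = 0.6691 km/s.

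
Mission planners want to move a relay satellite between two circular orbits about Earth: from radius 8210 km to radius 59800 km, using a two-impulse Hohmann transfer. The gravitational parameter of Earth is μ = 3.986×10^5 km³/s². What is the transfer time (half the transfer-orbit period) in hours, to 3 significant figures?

t = 8.67 hours

Semi-major axis of the transfer orbit: a_t = (8210 + 59800)/2 = 34005 km.
Transfer time t = π√(a_t³/μ) = π√((34005)³ / 3.986×10^5) = 31200 s.
Converting: 31200 s ÷ 3600 s/hour = 8.67 hours.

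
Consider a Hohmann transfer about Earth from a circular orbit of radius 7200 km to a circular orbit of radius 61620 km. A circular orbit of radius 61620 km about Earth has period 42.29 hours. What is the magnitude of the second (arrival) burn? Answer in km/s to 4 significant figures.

Δv₂ = 1.380 km/s

From Kepler's third law T² = 4π²r³/μ at r = 61620 km, T = 42.29 hours = 42.29 × 3600 s = 1.52244×10^5 s: μ = 4π²r³/T² = 3.98515×10^5 km³/s².
Semi-major axis of the transfer orbit: a_t = (7200 + 61620)/2 = 34410 km.
Circular speed at r = 61620 km: v_c = √(μ/r) = 2.543 km/s.
Transfer-orbit speed at the same r (vis-viva, a = a_t): v_t = √[μ(2/r − 1/a_t)] = 1.163 km/s.
Δv₂ = |v_t − v_c| = |1.163 − 2.543| = 1.380 km/s.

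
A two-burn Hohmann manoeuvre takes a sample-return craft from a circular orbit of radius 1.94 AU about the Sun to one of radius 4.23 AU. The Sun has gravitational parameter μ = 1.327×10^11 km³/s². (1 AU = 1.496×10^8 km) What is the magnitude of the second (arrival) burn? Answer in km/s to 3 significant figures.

In km: r₁ = 1.94 × 1.496×10^8 = 2.90224×10^8 km; r₂ = 4.23 × 1.496×10^8 = 6.32808×10^8 km.
Semi-major axis of the transfer orbit: a_t = (2.90224×10^8 + 6.32808×10^8)/2 = 4.61516×10^8 km.
On the circular orbit at r = 6.32808×10^8 km, v_c = √(μ/r) = 14.481 km/s.
Transfer-orbit speed at the same r (vis-viva, a = a_t): v_t = √[μ(2/r − 1/a_t)] = 11.483 km/s.
Δv₂ = |v_t − v_c| = |11.483 − 14.481| = 2.998 km/s.

Δv₂ = 3.00 km/s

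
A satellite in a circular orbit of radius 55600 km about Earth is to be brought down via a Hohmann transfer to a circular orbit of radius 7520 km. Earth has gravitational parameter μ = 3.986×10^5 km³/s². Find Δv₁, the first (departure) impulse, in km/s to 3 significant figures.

Δv₁ = 1.37 km/s

Transfer-ellipse semi-major axis a_t = (r₁ + r₂)/2 = (55600 + 7520)/2 = 31560 km.
Circular speed at r = 55600 km: v_c = √(μ/r) = 2.678 km/s.
Transfer-orbit speed at the same r (vis-viva, a = a_t): v_t = √[μ(2/r − 1/a_t)] = 1.307 km/s.
Δv₁ = |v_t − v_c| = |1.307 − 2.678| = 1.371 km/s.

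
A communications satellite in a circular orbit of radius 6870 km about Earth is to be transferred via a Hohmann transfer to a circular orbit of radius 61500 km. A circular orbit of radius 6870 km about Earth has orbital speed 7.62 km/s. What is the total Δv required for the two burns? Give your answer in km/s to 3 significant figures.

From the circular-orbit relation v² = μ/r at r = 6870 km: μ = v²r = (7.62)² × 6870 = 3.98902×10^5 km³/s².
Transfer-ellipse semi-major axis a_t = (r₁ + r₂)/2 = (6870 + 61500)/2 = 34185 km.
Circular speed at r₁: v₁ = √(μ/r₁) = √(3.98902×10^5/6870) = 7.6200 km/s.
Transfer-orbit speed at r₁ (vis-viva equation): v_p = √[μ(2/r₁ − 1/a_t)] = 10.221 km/s.
First burn Δv₁ = |v_p − v₁| = 2.601 km/s.
At r₂, v₂ = √(μ/r₂) = 2.547 km/s.
Transfer-orbit speed at r₂: v_a = √[μ(2/r₂ − 1/a_t)] = 1.142 km/s.
Second burn Δv₂ = |v₂ − v_a| = 1.405 km/s.
Total Δv = Δv₁ + Δv₂ = 4.006 km/s.

Δv = 4.01 km/s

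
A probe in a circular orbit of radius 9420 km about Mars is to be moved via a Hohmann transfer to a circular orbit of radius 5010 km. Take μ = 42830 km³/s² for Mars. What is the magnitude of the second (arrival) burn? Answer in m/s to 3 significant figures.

Δv₂ = 417 m/s

The Hohmann ellipse has a_t = (r₁ + r₂)/2 = 7215 km.
Circular speed at r = 5010 km: v_c = √(μ/r) = 2.924 km/s.
Vis-viva on the transfer ellipse at r = 5010 km gives v_t = √[μ(2/r − 1/a_t)] = 3.341 km/s.
Δv₂ = |v_t − v_c| = |3.341 − 2.924| = 0.4170 km/s.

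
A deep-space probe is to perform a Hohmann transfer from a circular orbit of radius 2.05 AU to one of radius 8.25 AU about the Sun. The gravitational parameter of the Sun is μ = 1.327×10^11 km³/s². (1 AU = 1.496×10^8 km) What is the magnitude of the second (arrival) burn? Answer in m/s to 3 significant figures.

In km: r₁ = 2.05 × 1.496×10^8 = 3.0668×10^8 km; r₂ = 8.25 × 1.496×10^8 = 1.2342×10^9 km.
The Hohmann ellipse has a_t = (r₁ + r₂)/2 = 7.7044×10^8 km.
On the circular orbit at r = 1.2342×10^9 km, v_c = √(μ/r) = 10.369 km/s.
Vis-viva on the transfer ellipse at r = 1.2342×10^9 km gives v_t = √[μ(2/r − 1/a_t)] = 6.5421 km/s.
Δv₂ = |v_t − v_c| = |6.5421 − 10.369| = 3.827 km/s.

Δv₂ = 3830 m/s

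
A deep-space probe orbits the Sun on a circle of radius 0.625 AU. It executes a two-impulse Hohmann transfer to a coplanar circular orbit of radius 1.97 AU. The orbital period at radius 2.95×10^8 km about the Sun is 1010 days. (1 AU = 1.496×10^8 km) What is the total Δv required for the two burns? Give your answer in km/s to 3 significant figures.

Δv = 15.3 km/s

From Kepler's third law T² = 4π²r³/μ at r = 2.95×10^8 km, T = 1010 days = 1010 × 86400 s = 8.7264×10^7 s: μ = 4π²r³/T² = 1.33093×10^11 km³/s².
In km: r₁ = 0.625 × 1.496×10^8 = 9.350×10^7 km; r₂ = 1.97 × 1.496×10^8 = 2.94712×10^8 km.
Transfer-ellipse semi-major axis a_t = (r₁ + r₂)/2 = (9.350×10^7 + 2.94712×10^8)/2 = 1.94106×10^8 km.
Circular speed at r₁: v₁ = √(μ/r₁) = √(1.33093×10^11/9.350×10^7) = 37.73 km/s.
On the transfer ellipse at r₁, vis-viva gives v_p = √[μ(2/r₁ − 1/a_t)] = 46.49 km/s.
First burn Δv₁ = |v_p − v₁| = 8.760 km/s.
Circular speed at r₂: v₂ = √(μ/r₂) = 21.251 km/s.
Transfer-orbit speed at r₂: v_a = √[μ(2/r₂ − 1/a_t)] = 14.749 km/s.
Second burn Δv₂ = |v₂ − v_a| = 6.502 km/s.
Δv = Δv₁ + Δv₂ = 8.760 + 6.502 = 15.26 km/s.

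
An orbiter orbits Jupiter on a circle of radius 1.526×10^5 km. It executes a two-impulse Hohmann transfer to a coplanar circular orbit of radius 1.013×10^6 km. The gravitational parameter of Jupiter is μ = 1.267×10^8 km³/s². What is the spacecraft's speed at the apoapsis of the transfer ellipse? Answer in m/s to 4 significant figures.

The Hohmann ellipse has a_t = (r₁ + r₂)/2 = 5.828×10^5 km.
At apoapsis, r = 1.013×10^6 km.
Applying v² = μ(2/r − 1/a_t): v = 5.723 km/s.

v = 5723 m/s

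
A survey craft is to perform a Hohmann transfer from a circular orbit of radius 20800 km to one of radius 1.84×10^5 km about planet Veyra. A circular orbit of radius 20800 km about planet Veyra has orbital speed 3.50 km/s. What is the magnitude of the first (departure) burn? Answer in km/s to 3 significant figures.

From the circular-orbit relation v² = μ/r at r = 20800 km: μ = v²r = (3.50)² × 20800 = 2.54800×10^5 km³/s².
The Hohmann ellipse has a_t = (r₁ + r₂)/2 = 1.024×10^5 km.
Circular speed at r = 20800 km: v_c = √(μ/r) = 3.500 km/s.
Vis-viva on the transfer ellipse at r = 20800 km gives v_t = √[μ(2/r − 1/a_t)] = 4.692 km/s.
Δv₁ = |v_t − v_c| = |4.692 − 3.500| = 1.192 km/s.

Δv₁ = 1.19 km/s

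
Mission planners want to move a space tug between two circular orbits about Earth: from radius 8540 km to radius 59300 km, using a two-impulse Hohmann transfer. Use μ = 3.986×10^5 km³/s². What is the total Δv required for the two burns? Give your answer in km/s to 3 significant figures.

Δv = 3.49 km/s

The Hohmann ellipse has a_t = (r₁ + r₂)/2 = 33920 km.
Circular speed at r₁: v₁ = √(μ/r₁) = √(3.986×10^5/8540) = 6.832 km/s.
Transfer-orbit speed at r₁ (vis-viva equation): v_p = √[μ(2/r₁ − 1/a_t)] = 9.033 km/s.
First burn Δv₁ = |v_p − v₁| = 2.201 km/s.
At r₂, v₂ = √(μ/r₂) = 2.593 km/s.
Transfer-orbit speed at r₂: v_a = √[μ(2/r₂ − 1/a_t)] = 1.301 km/s.
Second burn Δv₂ = |v₂ − v_a| = 1.292 km/s.
Δv = Δv₁ + Δv₂ = 2.201 + 1.292 = 3.493 km/s.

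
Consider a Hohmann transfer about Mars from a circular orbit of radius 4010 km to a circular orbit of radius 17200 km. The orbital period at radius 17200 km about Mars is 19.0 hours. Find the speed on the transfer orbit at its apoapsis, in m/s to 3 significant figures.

v = 972 m/s

From Kepler's third law T² = 4π²r³/μ at r = 17200 km, T = 19.0 hours = 19.0 × 3600 s = 68400 s: μ = 4π²r³/T² = 42937.1 km³/s².
Transfer-ellipse semi-major axis a_t = (r₁ + r₂)/2 = (4010 + 17200)/2 = 10605 km.
At apoapsis, r = 17200 km.
From the vis-viva equation, v = √[μ(2/r − 1/a_t)] = 0.9716 km/s.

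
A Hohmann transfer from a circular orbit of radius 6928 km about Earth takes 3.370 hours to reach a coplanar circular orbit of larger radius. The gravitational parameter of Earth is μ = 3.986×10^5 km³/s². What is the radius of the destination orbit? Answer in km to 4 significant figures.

Transfer time t = 3.370 hours = 12132 s, and t = π√(a_t³/μ).
So a_t = (μ t²/π²)^(1/3) = (3.986×10^5 × (12132)² / π²)^(1/3) = 18115 km.
Since a_t = (r₁ + r₂)/2, r₂ = 2a_t − r₁ = 2×18115 − 6928 = 29302 km.

r₂ = 29300 km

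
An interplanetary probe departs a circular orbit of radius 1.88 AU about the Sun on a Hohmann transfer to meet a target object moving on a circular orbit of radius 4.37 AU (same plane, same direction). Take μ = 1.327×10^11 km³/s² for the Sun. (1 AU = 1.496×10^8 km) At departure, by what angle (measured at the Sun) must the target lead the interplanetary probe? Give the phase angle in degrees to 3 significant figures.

φ = 71.2°

In km: r₁ = 1.88 × 1.496×10^8 = 2.81248×10^8 km; r₂ = 4.37 × 1.496×10^8 = 6.53752×10^8 km.
Transfer-ellipse semi-major axis a_t = (r₁ + r₂)/2 = (2.81248×10^8 + 6.53752×10^8)/2 = 4.675×10^8 km.
The half-period of the transfer ellipse is t = π√(a_t³/μ) = 8.7174×10^7 s.
Target angular speed ω₂ = √(μ/r₂³) = 2.1793×10^-8 rad/s.
Angle swept by the target during transfer: ω₂·t = 1.89978 rad = 108.8°.
The interplanetary probe traverses 180° on the transfer ellipse, so the target must lead by 180° − 108.8° = 71.2°.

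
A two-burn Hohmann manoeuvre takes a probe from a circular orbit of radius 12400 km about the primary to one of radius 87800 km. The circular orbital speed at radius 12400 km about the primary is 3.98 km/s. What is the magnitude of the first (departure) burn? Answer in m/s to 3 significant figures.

Δv₁ = 1290 m/s

From the circular-orbit relation v² = μ/r at r = 12400 km: μ = v²r = (3.98)² × 12400 = 1.96421×10^5 km³/s².
Transfer-ellipse semi-major axis a_t = (r₁ + r₂)/2 = (12400 + 87800)/2 = 50100 km.
On the circular orbit at r = 12400 km, v_c = √(μ/r) = 3.980 km/s.
Vis-viva on the transfer ellipse at r = 12400 km gives v_t = √[μ(2/r − 1/a_t)] = 5.269 km/s.
Δv₁ = |v_t − v_c| = |5.269 − 3.980| = 1.289 km/s.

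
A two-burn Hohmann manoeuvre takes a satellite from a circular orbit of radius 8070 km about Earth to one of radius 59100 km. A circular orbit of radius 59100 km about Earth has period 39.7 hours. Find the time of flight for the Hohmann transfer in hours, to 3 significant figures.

From Kepler's third law T² = 4π²r³/μ at r = 59100 km, T = 39.7 hours = 39.7 × 3600 s = 1.4292×10^5 s: μ = 4π²r³/T² = 3.98966×10^5 km³/s².
The Hohmann ellipse has a_t = (r₁ + r₂)/2 = 33585 km.
Half the transfer-orbit period gives t = π√(a_t³/μ) = 30610 s.
Converting: 30610 s ÷ 3600 s/hour = 8.50 hours.

t = 8.50 hours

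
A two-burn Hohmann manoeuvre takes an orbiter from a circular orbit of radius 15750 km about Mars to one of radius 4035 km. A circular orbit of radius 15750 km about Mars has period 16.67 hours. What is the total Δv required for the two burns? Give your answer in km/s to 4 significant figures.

From Kepler's third law T² = 4π²r³/μ at r = 15750 km, T = 16.67 hours = 16.67 × 3600 s = 60012 s: μ = 4π²r³/T² = 42827.7 km³/s².
Transfer-ellipse semi-major axis a_t = (r₁ + r₂)/2 = (15750 + 4035)/2 = 9892.5 km.
Circular speed at r₁: v₁ = √(μ/r₁) = √(42827.7/15750) = 1.64901 km/s.
On the transfer ellipse at r₁, vis-viva equation gives v_a = √[μ(2/r₁ − 1/a_t)] = 1.05315 km/s.
First burn Δv₁ = |v_a − v₁| = 0.5959 km/s.
At r₂, v₂ = √(μ/r₂) = 3.2579 km/s.
Transfer-orbit speed at r₂: v_p = √[μ(2/r₂ − 1/a_t)] = 4.1108 km/s.
Second burn Δv₂ = |v₂ − v_p| = 0.8529 km/s.
Total Δv = Δv₁ + Δv₂ = 1.449 km/s.

Δv = 1.449 km/s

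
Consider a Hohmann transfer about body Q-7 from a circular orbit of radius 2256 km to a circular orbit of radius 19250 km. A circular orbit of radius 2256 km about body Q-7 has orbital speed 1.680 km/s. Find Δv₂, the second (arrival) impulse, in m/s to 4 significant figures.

From the circular-orbit relation v² = μ/r at r = 2256 km: μ = v²r = (1.680)² × 2256 = 6367.33 km³/s².
Semi-major axis of the transfer orbit: a_t = (2256 + 19250)/2 = 10753 km.
Circular speed at r = 19250 km: v_c = √(μ/r) = 0.5751 km/s.
Vis-viva on the transfer ellipse at r = 19250 km gives v_t = √[μ(2/r − 1/a_t)] = 0.2634 km/s.
Δv₂ = |v_t − v_c| = |0.2634 − 0.5751| = 0.3117 km/s.

Δv₂ = 311.7 m/s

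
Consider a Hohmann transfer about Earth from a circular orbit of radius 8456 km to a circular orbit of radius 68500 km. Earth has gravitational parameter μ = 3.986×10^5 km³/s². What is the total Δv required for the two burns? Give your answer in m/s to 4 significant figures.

Δv = 3576 m/s

Transfer-ellipse semi-major axis a_t = (r₁ + r₂)/2 = (8456 + 68500)/2 = 38478 km.
Circular speed at r₁: v₁ = √(μ/r₁) = √(3.986×10^5/8456) = 6.866 km/s.
Transfer-orbit speed at r₁ (vis-viva equation): v_p = √[μ(2/r₁ − 1/a_t)] = 9.161 km/s.
First burn Δv₁ = |v_p − v₁| = 2.295 km/s.
Circular speed at r₂: v₂ = √(μ/r₂) = 2.412 km/s.
Transfer-orbit speed at r₂: v_a = √[μ(2/r₂ − 1/a_t)] = 1.131 km/s.
Second burn Δv₂ = |v₂ − v_a| = 1.281 km/s.
Δv = Δv₁ + Δv₂ = 2.295 + 1.281 = 3.576 km/s.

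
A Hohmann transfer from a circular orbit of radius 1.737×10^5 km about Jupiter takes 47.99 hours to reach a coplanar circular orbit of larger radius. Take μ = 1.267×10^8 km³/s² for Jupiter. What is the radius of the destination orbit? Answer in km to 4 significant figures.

r₂ = 1.279×10^6 km

Transfer time t = 47.99 hours = 1.72764×10^5 s, and t = π√(a_t³/μ).
So a_t = (μ t²/π²)^(1/3) = (1.267×10^8 × (1.72764×10^5)² / π²)^(1/3) = 7.2632×10^5 km.
Since a_t = (r₁ + r₂)/2, r₂ = 2a_t − r₁ = 2×7.2632×10^5 − 1.737×10^5 = 1.27894×10^6 km.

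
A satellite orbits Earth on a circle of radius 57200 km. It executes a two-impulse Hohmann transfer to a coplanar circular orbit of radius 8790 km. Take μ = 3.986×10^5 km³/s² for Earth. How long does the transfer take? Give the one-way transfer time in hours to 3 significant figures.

t = 8.28 hours

Semi-major axis of the transfer orbit: a_t = (57200 + 8790)/2 = 32995 km.
Half the transfer-orbit period gives t = π√(a_t³/μ) = 29820 s.
Converting: 29820 s ÷ 3600 s/hour = 8.28 hours.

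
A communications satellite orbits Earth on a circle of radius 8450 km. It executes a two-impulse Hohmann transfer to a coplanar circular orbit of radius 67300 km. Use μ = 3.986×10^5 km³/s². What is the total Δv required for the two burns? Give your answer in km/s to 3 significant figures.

Δv = 3.57 km/s

Semi-major axis of the transfer orbit: a_t = (8450 + 67300)/2 = 37875 km.
At r₁ the circular-orbit speed is v₁ = √(μ/r₁) = 6.868 km/s.
Transfer-orbit speed at r₁ (vis-viva equation): v_p = √[μ(2/r₁ − 1/a_t)] = 9.155 km/s.
First burn Δv₁ = |v_p − v₁| = 2.287 km/s.
At r₂, v₂ = √(μ/r₂) = 2.434 km/s.
Transfer-orbit speed at r₂: v_a = √[μ(2/r₂ − 1/a_t)] = 1.150 km/s.
Second burn Δv₂ = |v₂ − v_a| = 1.284 km/s.
Δv = Δv₁ + Δv₂ = 2.287 + 1.284 = 3.571 km/s.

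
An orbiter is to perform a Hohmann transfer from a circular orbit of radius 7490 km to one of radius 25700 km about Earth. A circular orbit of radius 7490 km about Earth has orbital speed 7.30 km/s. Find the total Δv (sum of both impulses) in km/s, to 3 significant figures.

From the circular-orbit relation v² = μ/r at r = 7490 km: μ = v²r = (7.30)² × 7490 = 3.99142×10^5 km³/s².
The Hohmann ellipse has a_t = (r₁ + r₂)/2 = 16595 km.
Circular speed at r₁: v₁ = √(μ/r₁) = √(3.99142×10^5/7490) = 7.3000 km/s.
On the transfer ellipse at r₁, vis-viva gives v_p = √[μ(2/r₁ − 1/a_t)] = 9.0845 km/s.
First burn Δv₁ = |v_p − v₁| = 1.7845 km/s.
Circular speed at r₂: v₂ = √(μ/r₂) = 3.9409 km/s.
Transfer-orbit speed at r₂: v_a = √[μ(2/r₂ − 1/a_t)] = 2.6476 km/s.
Second burn Δv₂ = |v₂ − v_a| = 1.2933 km/s.
Total Δv = Δv₁ + Δv₂ = 3.078 km/s.

Δv = 3.08 km/s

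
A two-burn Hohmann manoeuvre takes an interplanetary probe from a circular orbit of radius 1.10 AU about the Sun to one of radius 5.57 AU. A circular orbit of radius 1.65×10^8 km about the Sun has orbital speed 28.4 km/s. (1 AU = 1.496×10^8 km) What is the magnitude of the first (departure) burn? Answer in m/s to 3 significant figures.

Δv₁ = 8310 m/s

From the circular-orbit relation v² = μ/r at r = 1.65×10^8 km: μ = v²r = (28.4)² × 1.65×10^8 = 1.33082×10^11 km³/s².
In km: r₁ = 1.10 × 1.496×10^8 = 1.6456×10^8 km; r₂ = 5.57 × 1.496×10^8 = 8.33272×10^8 km.
The Hohmann ellipse has a_t = (r₁ + r₂)/2 = 4.98916×10^8 km.
On the circular orbit at r = 1.6456×10^8 km, v_c = √(μ/r) = 28.438 km/s.
Transfer-orbit speed at the same r (vis-viva, a = a_t): v_t = √[μ(2/r − 1/a_t)] = 36.752 km/s.
Δv₁ = |v_t − v_c| = |36.752 − 28.438| = 8.314 km/s.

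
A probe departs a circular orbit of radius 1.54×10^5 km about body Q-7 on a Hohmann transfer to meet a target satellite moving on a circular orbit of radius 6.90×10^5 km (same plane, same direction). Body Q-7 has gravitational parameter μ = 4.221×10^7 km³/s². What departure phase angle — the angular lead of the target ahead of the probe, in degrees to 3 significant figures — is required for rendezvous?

φ = 93.9°

Transfer-ellipse semi-major axis a_t = (r₁ + r₂)/2 = (1.540×10^5 + 6.900×10^5)/2 = 4.220×10^5 km.
The half-period of the transfer ellipse is t = π√(a_t³/μ) = 1.3256×10^5 s.
Target angular speed ω₂ = √(μ/r₂³) = 1.1335×10^-5 rad/s.
Angle swept by the target during transfer: ω₂·t = 1.5026 rad = 86.09°.
The probe traverses 180° on the transfer ellipse, so the target must lead by 180° − 86.09° = 93.9°.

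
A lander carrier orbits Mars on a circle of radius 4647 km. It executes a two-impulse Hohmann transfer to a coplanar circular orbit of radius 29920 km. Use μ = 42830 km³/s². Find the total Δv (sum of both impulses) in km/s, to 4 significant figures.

Δv = 1.535 km/s

Transfer-ellipse semi-major axis a_t = (r₁ + r₂)/2 = (4647 + 29920)/2 = 17283.5 km.
At r₁ the circular-orbit speed is v₁ = √(μ/r₁) = 3.0359 km/s.
On the transfer ellipse at r₁, v² = μ(2/r − 1/a) gives v_p = √[μ(2/r₁ − 1/a_t)] = 3.9944 km/s.
First burn Δv₁ = |v_p − v₁| = 0.9585 km/s.
Circular speed at r₂: v₂ = √(μ/r₂) = 1.19645 km/s.
Transfer-orbit speed at r₂: v_a = √[μ(2/r₂ − 1/a_t)] = 0.620388 km/s.
Second burn Δv₂ = |v₂ − v_a| = 0.5761 km/s.
Δv = Δv₁ + Δv₂ = 0.9585 + 0.5761 = 1.535 km/s.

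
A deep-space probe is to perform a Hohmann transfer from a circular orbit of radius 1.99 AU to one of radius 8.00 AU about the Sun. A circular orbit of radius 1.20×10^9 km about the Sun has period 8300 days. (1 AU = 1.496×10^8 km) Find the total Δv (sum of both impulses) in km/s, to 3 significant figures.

From Kepler's third law T² = 4π²r³/μ at r = 1.20×10^9 km, T = 8300 days = 8300 × 86400 s = 7.1712×10^8 s: μ = 4π²r³/T² = 1.32654×10^11 km³/s².
In km: r₁ = 1.99 × 1.496×10^8 = 2.97704×10^8 km; r₂ = 8.00 × 1.496×10^8 = 1.1968×10^9 km.
The Hohmann ellipse has a_t = (r₁ + r₂)/2 = 7.47252×10^8 km.
Circular speed at r₁: v₁ = √(μ/r₁) = √(1.32654×10^11/2.97704×10^8) = 21.109 km/s.
Transfer-orbit speed at r₁ (vis-viva): v_p = √[μ(2/r₁ − 1/a_t)] = 26.714 km/s.
First burn Δv₁ = |v_p − v₁| = 5.605 km/s.
At r₂, v₂ = √(μ/r₂) = 10.528 km/s.
Transfer-orbit speed at r₂: v_a = √[μ(2/r₂ − 1/a_t)] = 6.6452 km/s.
Second burn Δv₂ = |v₂ − v_a| = 3.883 km/s.
Total Δv = Δv₁ + Δv₂ = 9.488 km/s.

Δv = 9.49 km/s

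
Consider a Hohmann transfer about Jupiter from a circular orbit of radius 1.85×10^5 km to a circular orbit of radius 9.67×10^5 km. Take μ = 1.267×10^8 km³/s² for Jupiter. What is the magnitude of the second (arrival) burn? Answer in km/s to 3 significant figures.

Transfer-ellipse semi-major axis a_t = (r₁ + r₂)/2 = (1.850×10^5 + 9.670×10^5)/2 = 5.760×10^5 km.
Circular speed at r = 9.670×10^5 km: v_c = √(μ/r) = 11.44656 km/s.
Vis-viva on the transfer ellipse at r = 9.670×10^5 km gives v_t = √[μ(2/r − 1/a_t)] = 6.487087 km/s.
Δv₂ = |v_t − v_c| = |6.487087 − 11.44656| = 4.959 km/s.

Δv₂ = 4.96 km/s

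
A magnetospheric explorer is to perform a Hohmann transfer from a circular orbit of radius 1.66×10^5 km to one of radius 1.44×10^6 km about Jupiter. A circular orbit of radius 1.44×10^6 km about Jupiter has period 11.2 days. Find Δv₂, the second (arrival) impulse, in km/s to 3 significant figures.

From Kepler's third law T² = 4π²r³/μ at r = 1.44×10^6 km, T = 11.2 days = 11.2 × 86400 s = 9.6768×10^5 s: μ = 4π²r³/T² = 1.25888×10^8 km³/s².
Transfer-ellipse semi-major axis a_t = (r₁ + r₂)/2 = (1.660×10^5 + 1.440×10^6)/2 = 8.030×10^5 km.
Circular speed at r = 1.440×10^6 km: v_c = √(μ/r) = 9.350 km/s.
Vis-viva on the transfer ellipse at r = 1.440×10^6 km gives v_t = √[μ(2/r − 1/a_t)] = 4.251 km/s.
Δv₂ = |v_t − v_c| = |4.251 − 9.350| = 5.099 km/s.

Δv₂ = 5.10 km/s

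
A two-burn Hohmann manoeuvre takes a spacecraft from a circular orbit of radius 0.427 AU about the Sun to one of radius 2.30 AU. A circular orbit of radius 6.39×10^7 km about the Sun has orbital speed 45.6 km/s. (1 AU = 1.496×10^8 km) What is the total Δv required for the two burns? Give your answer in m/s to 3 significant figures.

Δv = 22300 m/s

From the circular-orbit relation v² = μ/r at r = 6.39×10^7 km: μ = v²r = (45.6)² × 6.39×10^7 = 1.32871×10^11 km³/s².
In km: r₁ = 0.427 × 1.496×10^8 = 6.38792×10^7 km; r₂ = 2.30 × 1.496×10^8 = 3.4408×10^8 km.
Semi-major axis of the transfer orbit: a_t = (6.38792×10^7 + 3.4408×10^8)/2 = 2.039796×10^8 km.
At r₁ the circular-orbit speed is v₁ = √(μ/r₁) = 45.607 km/s.
On the transfer ellipse at r₁, v² = μ(2/r − 1/a) gives v_p = √[μ(2/r₁ − 1/a_t)] = 59.234 km/s.
First burn Δv₁ = |v_p − v₁| = 13.63 km/s.
Circular speed at r₂: v₂ = √(μ/r₂) = 19.651 km/s.
Transfer-orbit speed at r₂: v_a = √[μ(2/r₂ − 1/a_t)] = 10.997 km/s.
Second burn Δv₂ = |v₂ − v_a| = 8.654 km/s.
Δv = Δv₁ + Δv₂ = 13.63 + 8.654 = 22.28 km/s.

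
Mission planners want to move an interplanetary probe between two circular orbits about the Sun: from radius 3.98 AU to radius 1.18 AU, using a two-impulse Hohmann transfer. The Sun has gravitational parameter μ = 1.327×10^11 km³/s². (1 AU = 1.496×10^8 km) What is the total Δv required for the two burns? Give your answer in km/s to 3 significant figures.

In km: r₁ = 3.98 × 1.496×10^8 = 5.95408×10^8 km; r₂ = 1.18 × 1.496×10^8 = 1.76528×10^8 km.
Transfer-ellipse semi-major axis a_t = (r₁ + r₂)/2 = (5.95408×10^8 + 1.76528×10^8)/2 = 3.85968×10^8 km.
Circular speed at r₁: v₁ = √(μ/r₁) = √(1.327×10^11/5.95408×10^8) = 14.929 km/s.
On the transfer ellipse at r₁, v² = μ(2/r − 1/a) gives v_a = √[μ(2/r₁ − 1/a_t)] = 10.096 km/s.
First burn Δv₁ = |v_a − v₁| = 4.833 km/s.
At r₂, v₂ = √(μ/r₂) = 27.4176 km/s.
Transfer-orbit speed at r₂: v_p = √[μ(2/r₂ − 1/a_t)] = 34.0534 km/s.
Second burn Δv₂ = |v₂ − v_p| = 6.636 km/s.
Δv = Δv₁ + Δv₂ = 4.833 + 6.636 = 11.47 km/s.

Δv = 11.5 km/s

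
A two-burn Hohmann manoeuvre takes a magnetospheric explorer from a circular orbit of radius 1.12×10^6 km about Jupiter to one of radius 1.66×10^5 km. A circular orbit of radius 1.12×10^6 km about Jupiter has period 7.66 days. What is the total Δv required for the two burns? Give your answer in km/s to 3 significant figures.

Δv = 14.1 km/s

From Kepler's third law T² = 4π²r³/μ at r = 1.12×10^6 km, T = 7.66 days = 7.66 × 86400 s = 6.61824×10^5 s: μ = 4π²r³/T² = 1.26628×10^8 km³/s².
Transfer-ellipse semi-major axis a_t = (r₁ + r₂)/2 = (1.120×10^6 + 1.660×10^5)/2 = 6.430×10^5 km.
At r₁ the circular-orbit speed is v₁ = √(μ/r₁) = 10.633 km/s.
On the transfer ellipse at r₁, vis-viva equation gives v_a = √[μ(2/r₁ − 1/a_t)] = 5.4026 km/s.
First burn Δv₁ = |v_a − v₁| = 5.230 km/s.
At r₂, v₂ = √(μ/r₂) = 27.619 km/s.
Transfer-orbit speed at r₂: v_p = √[μ(2/r₂ − 1/a_t)] = 36.451 km/s.
Second burn Δv₂ = |v₂ − v_p| = 8.832 km/s.
Δv = Δv₁ + Δv₂ = 5.230 + 8.832 = 14.06 km/s.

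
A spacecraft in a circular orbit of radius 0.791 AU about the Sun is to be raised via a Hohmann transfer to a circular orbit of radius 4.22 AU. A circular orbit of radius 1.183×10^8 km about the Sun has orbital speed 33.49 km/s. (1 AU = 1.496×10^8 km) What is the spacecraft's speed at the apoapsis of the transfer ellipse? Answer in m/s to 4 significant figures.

From the circular-orbit relation v² = μ/r at r = 1.183×10^8 km: μ = v²r = (33.49)² × 1.183×10^8 = 1.32683×10^11 km³/s².
In km: r₁ = 0.791 × 1.496×10^8 = 1.183336×10^8 km; r₂ = 4.22 × 1.496×10^8 = 6.31312×10^8 km.
Semi-major axis of the transfer orbit: a_t = (1.183336×10^8 + 6.31312×10^8)/2 = 3.748228×10^8 km.
The apoapsis of the transfer ellipse is at r = 6.31312×10^8 km.
Applying v² = μ(2/r − 1/a_t): v = 8.146 km/s.

v = 8146 m/s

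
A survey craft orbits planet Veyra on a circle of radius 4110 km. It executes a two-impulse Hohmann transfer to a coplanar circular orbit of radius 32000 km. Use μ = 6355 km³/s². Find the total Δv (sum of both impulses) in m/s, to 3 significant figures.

Δv = 645 m/s

The Hohmann ellipse has a_t = (r₁ + r₂)/2 = 18055 km.
At r₁ the circular-orbit speed is v₁ = √(μ/r₁) = 1.243 km/s.
Transfer-orbit speed at r₁ (vis-viva): v_p = √[μ(2/r₁ − 1/a_t)] = 1.655 km/s.
First burn Δv₁ = |v_p − v₁| = 0.4120 km/s.
Circular speed at r₂: v₂ = √(μ/r₂) = 0.4456 km/s.
Transfer-orbit speed at r₂: v_a = √[μ(2/r₂ − 1/a_t)] = 0.2126 km/s.
Second burn Δv₂ = |v₂ − v_a| = 0.2330 km/s.
Δv = Δv₁ + Δv₂ = 0.4120 + 0.2330 = 0.6450 km/s.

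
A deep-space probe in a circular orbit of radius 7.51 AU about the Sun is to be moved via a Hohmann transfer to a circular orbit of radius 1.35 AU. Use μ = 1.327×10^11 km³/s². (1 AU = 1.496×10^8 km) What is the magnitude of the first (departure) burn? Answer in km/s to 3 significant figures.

In km: r₁ = 7.51 × 1.496×10^8 = 1.123496×10^9 km; r₂ = 1.35 × 1.496×10^8 = 2.0196×10^8 km.
Transfer-ellipse semi-major axis a_t = (r₁ + r₂)/2 = (1.123496×10^9 + 2.0196×10^8)/2 = 6.62728×10^8 km.
Circular speed at r = 1.123496×10^9 km: v_c = √(μ/r) = 10.86800 km/s.
Vis-viva on the transfer ellipse at r = 1.123496×10^9 km gives v_t = √[μ(2/r − 1/a_t)] = 5.999495 km/s.
Δv₁ = |v_t − v_c| = |5.999495 − 10.86800| = 4.869 km/s.

Δv₁ = 4.87 km/s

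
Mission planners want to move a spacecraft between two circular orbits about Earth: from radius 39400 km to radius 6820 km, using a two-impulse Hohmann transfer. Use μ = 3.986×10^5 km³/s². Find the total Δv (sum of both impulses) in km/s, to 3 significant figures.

Transfer-ellipse semi-major axis a_t = (r₁ + r₂)/2 = (39400 + 6820)/2 = 23110 km.
At r₁ the circular-orbit speed is v₁ = √(μ/r₁) = 3.181 km/s.
Transfer-orbit speed at r₁ (v² = μ(2/r − 1/a)): v_a = √[μ(2/r₁ − 1/a_t)] = 1.728 km/s.
First burn Δv₁ = |v_a − v₁| = 1.453 km/s.
Circular speed at r₂: v₂ = √(μ/r₂) = 7.645 km/s.
Transfer-orbit speed at r₂: v_p = √[μ(2/r₂ − 1/a_t)] = 9.982 km/s.
Second burn Δv₂ = |v₂ − v_p| = 2.337 km/s.
Δv = Δv₁ + Δv₂ = 1.453 + 2.337 = 3.790 km/s.

Δv = 3.79 km/s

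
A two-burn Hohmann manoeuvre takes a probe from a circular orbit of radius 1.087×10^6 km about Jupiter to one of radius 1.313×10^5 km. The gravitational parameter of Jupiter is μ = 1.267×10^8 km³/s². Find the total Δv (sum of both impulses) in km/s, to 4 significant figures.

Δv = 16.22 km/s

The Hohmann ellipse has a_t = (r₁ + r₂)/2 = 6.0915×10^5 km.
Circular speed at r₁: v₁ = √(μ/r₁) = √(1.267×10^8/1.087×10^6) = 10.7963 km/s.
On the transfer ellipse at r₁, v² = μ(2/r − 1/a) gives v_a = √[μ(2/r₁ − 1/a_t)] = 5.01238 km/s.
First burn Δv₁ = |v_a − v₁| = 5.7839 km/s.
Circular speed at r₂: v₂ = √(μ/r₂) = 31.064 km/s.
Transfer-orbit speed at r₂: v_p = √[μ(2/r₂ − 1/a_t)] = 41.496 km/s.
Second burn Δv₂ = |v₂ − v_p| = 10.432 km/s.
Total Δv = Δv₁ + Δv₂ = 16.22 km/s.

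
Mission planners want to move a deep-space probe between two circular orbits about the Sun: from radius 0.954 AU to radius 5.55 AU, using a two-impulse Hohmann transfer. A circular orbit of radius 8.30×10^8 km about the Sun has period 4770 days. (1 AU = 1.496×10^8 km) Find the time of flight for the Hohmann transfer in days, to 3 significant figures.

From Kepler's third law T² = 4π²r³/μ at r = 8.30×10^8 km, T = 4770 days = 4770 × 86400 s = 4.12128×10^8 s: μ = 4π²r³/T² = 1.32901×10^11 km³/s².
In km: r₁ = 0.954 × 1.496×10^8 = 1.427184×10^8 km; r₂ = 5.55 × 1.496×10^8 = 8.3028×10^8 km.
Semi-major axis of the transfer orbit: a_t = (1.427184×10^8 + 8.3028×10^8)/2 = 4.864992×10^8 km.
Half the transfer-orbit period gives t = π√(a_t³/μ) = 9.247×10^7 s.
Converting: 9.247×10^7 s ÷ 86400 s/day = 1070 days.

t = 1070 days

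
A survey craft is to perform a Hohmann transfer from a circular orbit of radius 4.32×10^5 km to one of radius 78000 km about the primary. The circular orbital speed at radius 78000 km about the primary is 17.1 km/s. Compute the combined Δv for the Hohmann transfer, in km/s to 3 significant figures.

Δv = 8.40 km/s

From the circular-orbit relation v² = μ/r at r = 78000 km: μ = v²r = (17.1)² × 78000 = 2.28080×10^7 km³/s².
The Hohmann ellipse has a_t = (r₁ + r₂)/2 = 2.550×10^5 km.
At r₁ the circular-orbit speed is v₁ = √(μ/r₁) = 7.2661 km/s.
On the transfer ellipse at r₁, v² = μ(2/r − 1/a) gives v_a = √[μ(2/r₁ − 1/a_t)] = 4.0186 km/s.
First burn Δv₁ = |v_a − v₁| = 3.2475 km/s.
At r₂, v₂ = √(μ/r₂) = 17.1000 km/s.
Transfer-orbit speed at r₂: v_p = √[μ(2/r₂ − 1/a_t)] = 22.2571 km/s.
Second burn Δv₂ = |v₂ − v_p| = 5.1571 km/s.
Total Δv = Δv₁ + Δv₂ = 8.405 km/s.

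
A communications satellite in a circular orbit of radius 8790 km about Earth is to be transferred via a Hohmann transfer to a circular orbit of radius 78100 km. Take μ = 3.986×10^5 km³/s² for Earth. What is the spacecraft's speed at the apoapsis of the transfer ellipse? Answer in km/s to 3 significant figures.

Semi-major axis of the transfer orbit: a_t = (8790 + 78100)/2 = 43445 km.
The apoapsis of the transfer ellipse is at r = 78100 km.
Vis-viva: v = √[μ(2/r − 1/a_t)] = √[3.986×10^5 × (2/78100 − 1/43445)] = 1.016 km/s.

v = 1.02 km/s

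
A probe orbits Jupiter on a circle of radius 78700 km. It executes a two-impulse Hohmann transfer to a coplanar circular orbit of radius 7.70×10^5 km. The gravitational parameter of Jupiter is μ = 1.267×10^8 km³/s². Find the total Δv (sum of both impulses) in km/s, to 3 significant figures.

Δv = 21.2 km/s

The Hohmann ellipse has a_t = (r₁ + r₂)/2 = 4.2435×10^5 km.
Circular speed at r₁: v₁ = √(μ/r₁) = √(1.267×10^8/78700) = 40.124 km/s.
Transfer-orbit speed at r₁ (v² = μ(2/r − 1/a)): v_p = √[μ(2/r₁ − 1/a_t)] = 54.049 km/s.
First burn Δv₁ = |v_p − v₁| = 13.925 km/s.
At r₂, v₂ = √(μ/r₂) = 12.8275 km/s.
Transfer-orbit speed at r₂: v_a = √[μ(2/r₂ − 1/a_t)] = 5.52418 km/s.
Second burn Δv₂ = |v₂ − v_a| = 7.3033 km/s.
Δv = Δv₁ + Δv₂ = 13.925 + 7.3033 = 21.23 km/s.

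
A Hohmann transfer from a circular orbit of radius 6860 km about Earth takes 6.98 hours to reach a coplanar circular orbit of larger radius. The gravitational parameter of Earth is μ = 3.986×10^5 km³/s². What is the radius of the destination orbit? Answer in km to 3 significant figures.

Transfer time t = 6.98 hours = 25128 s, and t = π√(a_t³/μ).
So a_t = (μ t²/π²)^(1/3) = (3.986×10^5 × (25128)² / π²)^(1/3) = 29434 km.
Since a_t = (r₁ + r₂)/2, r₂ = 2a_t − r₁ = 2×29434 − 6860 = 52008 km.

r₂ = 52000 km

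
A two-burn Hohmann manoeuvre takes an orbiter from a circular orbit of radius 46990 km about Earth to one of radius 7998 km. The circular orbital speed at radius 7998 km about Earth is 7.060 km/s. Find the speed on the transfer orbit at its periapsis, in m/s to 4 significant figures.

From the circular-orbit relation v² = μ/r at r = 7998 km: μ = v²r = (7.060)² × 7998 = 3.98649×10^5 km³/s².
The Hohmann ellipse has a_t = (r₁ + r₂)/2 = 27494 km.
At periapsis, r = 7998 km.
Vis-viva: v = √[μ(2/r − 1/a_t)] = √[3.98649×10^5 × (2/7998 − 1/27494)] = 9.230 km/s.

v = 9230 m/s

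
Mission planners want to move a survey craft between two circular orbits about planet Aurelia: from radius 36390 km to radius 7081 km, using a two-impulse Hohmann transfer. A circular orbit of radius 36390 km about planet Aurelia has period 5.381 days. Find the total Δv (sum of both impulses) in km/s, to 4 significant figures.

From Kepler's third law T² = 4π²r³/μ at r = 36390 km, T = 5.381 days = 5.381 × 86400 s = 4.649184×10^5 s: μ = 4π²r³/T² = 8801.41 km³/s².
The Hohmann ellipse has a_t = (r₁ + r₂)/2 = 21735.5 km.
Circular speed at r₁: v₁ = √(μ/r₁) = √(8801.41/36390) = 0.4918 km/s.
Transfer-orbit speed at r₁ (vis-viva): v_a = √[μ(2/r₁ − 1/a_t)] = 0.2807 km/s.
First burn Δv₁ = |v_a − v₁| = 0.2111 km/s.
Circular speed at r₂: v₂ = √(μ/r₂) = 1.1149 km/s.
Transfer-orbit speed at r₂: v_p = √[μ(2/r₂ − 1/a_t)] = 1.4426 km/s.
Second burn Δv₂ = |v₂ − v_p| = 0.3277 km/s.
Δv = Δv₁ + Δv₂ = 0.2111 + 0.3277 = 0.5388 km/s.

Δv = 0.5388 km/s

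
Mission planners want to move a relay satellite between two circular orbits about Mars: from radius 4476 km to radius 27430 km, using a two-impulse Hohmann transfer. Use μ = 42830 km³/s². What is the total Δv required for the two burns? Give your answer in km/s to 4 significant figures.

Transfer-ellipse semi-major axis a_t = (r₁ + r₂)/2 = (4476 + 27430)/2 = 15953 km.
Circular speed at r₁: v₁ = √(μ/r₁) = √(42830/4476) = 3.0933 km/s.
Transfer-orbit speed at r₁ (v² = μ(2/r − 1/a)): v_p = √[μ(2/r₁ − 1/a_t)] = 4.0562 km/s.
First burn Δv₁ = |v_p − v₁| = 0.9629 km/s.
At r₂, v₂ = √(μ/r₂) = 1.2496 km/s.
Transfer-orbit speed at r₂: v_a = √[μ(2/r₂ − 1/a_t)] = 0.66189 km/s.
Second burn Δv₂ = |v₂ − v_a| = 0.5877 km/s.
Total Δv = Δv₁ + Δv₂ = 1.551 km/s.

Δv = 1.551 km/s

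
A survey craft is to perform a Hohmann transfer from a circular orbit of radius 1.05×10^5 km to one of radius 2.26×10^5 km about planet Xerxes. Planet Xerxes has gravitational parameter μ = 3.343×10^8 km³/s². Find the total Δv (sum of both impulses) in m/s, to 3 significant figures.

The Hohmann ellipse has a_t = (r₁ + r₂)/2 = 1.655×10^5 km.
Circular speed at r₁: v₁ = √(μ/r₁) = √(3.343×10^8/1.050×10^5) = 56.425 km/s.
On the transfer ellipse at r₁, vis-viva equation gives v_p = √[μ(2/r₁ − 1/a_t)] = 65.937 km/s.
First burn Δv₁ = |v_p − v₁| = 9.512 km/s.
Circular speed at r₂: v₂ = √(μ/r₂) = 38.460 km/s.
Transfer-orbit speed at r₂: v_a = √[μ(2/r₂ − 1/a_t)] = 30.634 km/s.
Second burn Δv₂ = |v₂ − v_a| = 7.826 km/s.
Δv = Δv₁ + Δv₂ = 9.512 + 7.826 = 17.34 km/s.

Δv = 17300 m/s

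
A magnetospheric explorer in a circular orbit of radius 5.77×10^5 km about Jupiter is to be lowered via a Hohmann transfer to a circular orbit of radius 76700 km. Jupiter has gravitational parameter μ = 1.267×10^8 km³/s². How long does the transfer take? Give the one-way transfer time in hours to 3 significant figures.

Semi-major axis of the transfer orbit: a_t = (5.770×10^5 + 76700)/2 = 3.2685×10^5 km.
Transfer time t = π√(a_t³/μ) = π√((3.2685×10^5)³ / 1.267×10^8) = 52150 s.
Converting: 52150 s ÷ 3600 s/hour = 14.5 hours.

t = 14.5 hours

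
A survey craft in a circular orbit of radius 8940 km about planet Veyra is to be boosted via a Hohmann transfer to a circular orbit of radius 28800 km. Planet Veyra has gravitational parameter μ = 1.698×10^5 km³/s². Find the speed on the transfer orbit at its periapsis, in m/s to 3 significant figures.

Semi-major axis of the transfer orbit: a_t = (8940 + 28800)/2 = 18870 km.
At periapsis, r = 8940 km.
Applying v² = μ(2/r − 1/a_t): v = 5.384 km/s.

v = 5380 m/s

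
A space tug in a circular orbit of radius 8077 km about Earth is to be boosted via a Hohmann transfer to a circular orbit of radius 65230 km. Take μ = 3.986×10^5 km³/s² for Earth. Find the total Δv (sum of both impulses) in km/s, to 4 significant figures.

Δv = 3.658 km/s

Transfer-ellipse semi-major axis a_t = (r₁ + r₂)/2 = (8077 + 65230)/2 = 36653.5 km.
Circular speed at r₁: v₁ = √(μ/r₁) = √(3.986×10^5/8077) = 7.024956 km/s.
On the transfer ellipse at r₁, v² = μ(2/r − 1/a) gives v_p = √[μ(2/r₁ − 1/a_t)] = 9.371510 km/s.
First burn Δv₁ = |v_p − v₁| = 2.3466 km/s.
At r₂, v₂ = √(μ/r₂) = 2.4720 km/s.
Transfer-orbit speed at r₂: v_a = √[μ(2/r₂ − 1/a_t)] = 1.1604 km/s.
Second burn Δv₂ = |v₂ − v_a| = 1.3116 km/s.
Δv = Δv₁ + Δv₂ = 2.3466 + 1.3116 = 3.658 km/s.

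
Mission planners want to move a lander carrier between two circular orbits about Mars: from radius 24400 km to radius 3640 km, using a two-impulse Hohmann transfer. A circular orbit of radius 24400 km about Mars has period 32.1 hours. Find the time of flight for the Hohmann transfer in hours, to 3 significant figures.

From Kepler's third law T² = 4π²r³/μ at r = 24400 km, T = 32.1 hours = 32.1 × 3600 s = 1.1556×10^5 s: μ = 4π²r³/T² = 42945.2 km³/s².
Semi-major axis of the transfer orbit: a_t = (24400 + 3640)/2 = 14020 km.
Transfer time t = π√(a_t³/μ) = π√((14020)³ / 42945.2) = 25170 s.
Converting: 25170 s ÷ 3600 s/hour = 6.99 hours.

t = 6.99 hours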